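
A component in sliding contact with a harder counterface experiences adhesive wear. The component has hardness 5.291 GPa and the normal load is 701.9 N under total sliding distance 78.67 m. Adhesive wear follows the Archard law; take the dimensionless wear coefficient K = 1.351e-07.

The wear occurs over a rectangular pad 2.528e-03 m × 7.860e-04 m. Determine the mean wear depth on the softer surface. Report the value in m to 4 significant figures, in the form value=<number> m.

Intermediates are printed rounded, and every step holds exact precision; one final rounding: four significant figures.
Convert: Hardness H = 5.291 GPa = 5.291e+09 Pa.
Convert: Contact area A = 2.528e-03 m × 7.860e-04 m = 1.987e-06 m².
In SI base units, W = 701.9 N, H = 5.291e+09 Pa, K = 1.351e-07.
Volume removed: V = K·W·L/H = 1.351e-07 · 701.9 · 78.67 / 5.291e+09 = 1.410e-12 m³.
Mean wear depth h = V/A = 1.410e-12 / 1.987e-06 = 7.096e-07 m.

value=7.096e-07 m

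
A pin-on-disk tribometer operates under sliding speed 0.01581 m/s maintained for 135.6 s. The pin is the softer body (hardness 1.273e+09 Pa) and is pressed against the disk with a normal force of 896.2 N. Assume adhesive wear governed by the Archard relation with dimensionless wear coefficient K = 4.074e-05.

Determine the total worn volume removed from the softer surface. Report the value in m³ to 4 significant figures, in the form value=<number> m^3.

Intermediate values are displayed rounded; the algebra maintains exact precision; rounded just once: four significant figures.
Convert: Sliding distance L = v·t = 0.01581 m/s × 135.6 s = 2.144 m.
SI base units throughout: W = 896.2 N, H = 1.273e+09 Pa, K = 4.074e-05.
Archard relation: V = K·W·L/H = 4.074e-05 · 896.2 · 2.144 / 1.273e+09 = 6.149e-11 m³.

value=6.149e-11 m^3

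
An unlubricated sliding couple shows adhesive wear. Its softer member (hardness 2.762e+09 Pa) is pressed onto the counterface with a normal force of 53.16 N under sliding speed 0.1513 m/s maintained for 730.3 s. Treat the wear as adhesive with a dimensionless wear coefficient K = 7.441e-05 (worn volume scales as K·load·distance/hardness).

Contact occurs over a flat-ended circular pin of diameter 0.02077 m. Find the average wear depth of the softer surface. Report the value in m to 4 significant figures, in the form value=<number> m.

value=4.671e-07 m

Intermediates are displayed rounded, and all working math keeps full float precision; one last rounding, at 4 significant figures.
Convert: Sliding distance L = v·t = 0.1513 m/s × 730.3 s = 110.5 m.
Convert: Contact area A = π·d²/4 = π·(0.02077 m)²/4 = 3.388e-04 m².
Expressed in SI base units: W = 53.16 N, H = 2.762e+09 Pa, K = 7.441e-05.
Wear volume V = K·W·L/H = 7.441e-05 · 53.16 · 110.5 / 2.762e+09 = 1.582e-10 m³.
Mean wear depth h = V/A = 1.582e-10 / 3.388e-04 = 4.671e-07 m.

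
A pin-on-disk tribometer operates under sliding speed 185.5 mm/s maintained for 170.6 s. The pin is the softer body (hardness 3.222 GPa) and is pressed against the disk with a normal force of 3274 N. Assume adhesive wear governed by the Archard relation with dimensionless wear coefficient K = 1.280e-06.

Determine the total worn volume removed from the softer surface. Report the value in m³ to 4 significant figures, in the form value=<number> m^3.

The intermediates are printed rounded. The algebra maintains full float precision — rounded just once: four significant digits.
Sliding speed v = 185.5 mm/s = 0.1855 m/s. Distance L = v·t = 0.1855 m/s × 170.6 s = 31.65 m.
Hardness H = 3.222 GPa = 3.222e+09 Pa.
Expressed in SI base units: W = 3274 N, H = 3.222e+09 Pa, K = 1.280e-06.
Archard volume V = K·W·L/H = 1.280e-06 · 3274 · 31.65 / 3.222e+09 = 4.116e-11 m³.

value=4.116e-11 m^3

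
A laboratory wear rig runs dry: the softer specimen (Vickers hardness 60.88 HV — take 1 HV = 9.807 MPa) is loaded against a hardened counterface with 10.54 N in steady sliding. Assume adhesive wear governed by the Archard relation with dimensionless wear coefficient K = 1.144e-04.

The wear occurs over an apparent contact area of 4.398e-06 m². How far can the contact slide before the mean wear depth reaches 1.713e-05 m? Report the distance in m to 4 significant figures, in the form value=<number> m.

value=37.30 m

All arithmetic keeps exact precision — the intermediates appear rounded. Rounded once at the end, at 4 significant figures.
Convert: Hardness H = 60.88 HV × 9.807 MPa/HV = 597.1 MPa = 5.971e+08 Pa.
SI base units throughout: W = 10.54 N, H = 5.971e+08 Pa, K = 1.144e-04.
Allowed volume V_lim = h_lim·A = 1.713e-05 · 4.398e-06 = 7.534e-11 m³.
Thus life L = V_lim·H/(K·W) = 7.534e-11 · 5.971e+08 / (1.144e-04 · 10.54) = 37.30 m.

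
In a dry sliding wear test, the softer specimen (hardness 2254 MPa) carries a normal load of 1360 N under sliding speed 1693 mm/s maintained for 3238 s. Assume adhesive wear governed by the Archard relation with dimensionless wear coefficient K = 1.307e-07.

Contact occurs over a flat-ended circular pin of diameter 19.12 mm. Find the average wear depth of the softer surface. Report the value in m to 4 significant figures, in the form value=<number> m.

Every step runs at full float precision. The intermediates are displayed rounded — one last rounding: four significant digits.
Convert: Sliding speed v = 1693 mm/s = 1.693 m/s. Total distance L = v·t = 1.693 m/s × 3238 s = 5482 m.
Convert: Hardness H = 2254 MPa = 2.254e+09 Pa.
Convert: Pin diameter d = 19.12 mm = 0.01912 m. Contact area A = π·d²/4 = π·(0.01912 m)²/4 = 2.871e-04 m².
As SI base values: W = 1360 N, H = 2.254e+09 Pa, K = 1.307e-07.
Archard volume V = K·W·L/H = 1.307e-07 · 1360 · 5482 / 2.254e+09 = 4.323e-10 m³.
Mean wear depth h = V/A = 4.323e-10 / 2.871e-04 = 1.506e-06 m.

value=1.506e-06 m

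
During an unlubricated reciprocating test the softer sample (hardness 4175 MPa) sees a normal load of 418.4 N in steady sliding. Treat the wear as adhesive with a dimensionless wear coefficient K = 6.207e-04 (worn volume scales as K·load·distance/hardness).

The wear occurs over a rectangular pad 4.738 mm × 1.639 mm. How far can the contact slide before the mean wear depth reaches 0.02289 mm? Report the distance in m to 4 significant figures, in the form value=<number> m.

value=2.858 m

Intermediates are shown rounded. All arithmetic runs at exact precision, and one last rounding, at 4 significant digits.
Hardness H = 4175 MPa = 4.175e+09 Pa.
Pad sides 4.738 mm × 1.639 mm = 0.004738 m × 0.001639 m. Contact area A = 0.004738 m × 0.001639 m = 7.766e-06 m².
Depth limit h_lim = 0.02289 mm = 2.289e-05 m.
Working in SI base units: W = 418.4 N, H = 4.175e+09 Pa, K = 6.207e-04.
Wearable volume V_lim = h_lim·A = 2.289e-05 · 7.766e-06 = 1.778e-10 m³.
Inverting, life L = V_lim·H/(K·W) = 1.778e-10 · 4.175e+09 / (6.207e-04 · 418.4) = 2.858 m.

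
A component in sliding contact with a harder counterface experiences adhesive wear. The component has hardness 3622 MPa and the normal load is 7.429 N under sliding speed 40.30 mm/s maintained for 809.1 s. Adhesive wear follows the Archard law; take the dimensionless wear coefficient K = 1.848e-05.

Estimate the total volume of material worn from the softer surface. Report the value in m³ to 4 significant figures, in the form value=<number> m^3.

Quoted intermediates are rounded. All working math maintains exact precision. Rounded just once: four significant digits.
Sliding speed v = 40.30 mm/s = 0.04030 m/s. Sliding distance L = v·t = 0.04030 m/s × 809.1 s = 32.61 m.
Hardness H = 3622 MPa = 3.622e+09 Pa.
Expressed in SI base units: W = 7.429 N, H = 3.622e+09 Pa, K = 1.848e-05.
Archard relation: V = K·W·L/H = 1.848e-05 · 7.429 · 32.61 / 3.622e+09 = 1.236e-12 m³.

value=1.236e-12 m^3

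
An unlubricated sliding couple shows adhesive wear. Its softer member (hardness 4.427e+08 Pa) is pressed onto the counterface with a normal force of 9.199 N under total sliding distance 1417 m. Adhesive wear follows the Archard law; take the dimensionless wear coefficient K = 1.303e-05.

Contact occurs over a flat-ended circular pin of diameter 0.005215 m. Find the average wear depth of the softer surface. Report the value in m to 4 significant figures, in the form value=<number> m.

value=1.796e-05 m

Intermediates are printed rounded — the computation runs at full precision, and a single final rounding to 4 significant digits.
Contact area A = π·d²/4 = π·(0.005215 m)²/4 = 2.136e-05 m².
In SI base units: W = 9.199 N, H = 4.427e+08 Pa, K = 1.303e-05.
Volume removed: V = K·W·L/H = 1.303e-05 · 9.199 · 1417 / 4.427e+08 = 3.837e-10 m³.
Wear depth h = V/A = 3.837e-10 / 2.136e-05 = 1.796e-05 m.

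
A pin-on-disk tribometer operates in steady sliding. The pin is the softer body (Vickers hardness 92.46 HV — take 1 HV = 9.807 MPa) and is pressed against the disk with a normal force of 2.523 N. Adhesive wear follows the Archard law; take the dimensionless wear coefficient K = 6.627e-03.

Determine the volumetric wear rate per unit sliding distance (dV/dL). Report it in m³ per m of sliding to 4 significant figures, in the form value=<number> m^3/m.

value=1.844e-11 m^3/m

All arithmetic holds full float precision. Printed values are rounded; a single final rounding to 4 significant figures.
Hardness H = 92.46 HV × 9.807 MPa/HV = 906.8 MPa = 9.068e+08 Pa.
In SI base units, W = 2.523 N, H = 9.068e+08 Pa, K = 6.627e-03.
Sliding wear rate dV/dL = K·W/H, per unit distance: 6.627e-03 · 2.523 / 9.068e+08 = 1.844e-11 m³/m.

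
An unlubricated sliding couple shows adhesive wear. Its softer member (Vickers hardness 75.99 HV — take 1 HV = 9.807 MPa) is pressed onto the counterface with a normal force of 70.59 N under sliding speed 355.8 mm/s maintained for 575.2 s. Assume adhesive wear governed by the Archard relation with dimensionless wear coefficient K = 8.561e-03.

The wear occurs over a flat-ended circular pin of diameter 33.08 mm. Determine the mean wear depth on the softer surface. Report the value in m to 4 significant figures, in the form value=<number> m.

The computation runs at full precision, and the intermediates appear rounded, and rounded once at the end, at 4 significant figures.
Convert: Sliding speed v = 355.8 mm/s = 0.3558 m/s. Sliding distance L = v·t = 0.3558 m/s × 575.2 s = 204.7 m.
Convert: Hardness H = 75.99 HV × 9.807 MPa/HV = 745.2 MPa = 7.452e+08 Pa.
Convert: Pin diameter d = 33.08 mm = 0.03308 m. Contact area A = π·d²/4 = π·(0.03308 m)²/4 = 8.595e-04 m².
Expressed in SI base units: W = 70.59 N, H = 7.452e+08 Pa, K = 8.561e-03.
Wear volume V = K·W·L/H = 8.561e-03 · 70.59 · 204.7 / 7.452e+08 = 1.660e-07 m³.
Mean depth h = V/A = 1.660e-07 / 8.595e-04 = 1.931e-04 m.

value=1.931e-04 m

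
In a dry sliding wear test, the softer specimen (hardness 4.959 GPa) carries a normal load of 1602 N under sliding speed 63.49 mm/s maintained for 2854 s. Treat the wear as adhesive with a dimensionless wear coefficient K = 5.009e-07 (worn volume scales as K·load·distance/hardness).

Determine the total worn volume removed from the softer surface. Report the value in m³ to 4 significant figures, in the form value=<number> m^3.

Intermediates are displayed rounded — all working math runs at full precision, and a single final rounding to four significant figures.
Convert: Sliding speed v = 63.49 mm/s = 0.06349 m/s. Distance covered L = v·t = 0.06349 m/s × 2854 s = 181.2 m.
Convert: Hardness H = 4.959 GPa = 4.959e+09 Pa.
Expressed in SI base units: W = 1602 N, H = 4.959e+09 Pa, K = 5.009e-07.
Wear volume V = K·W·L/H = 5.009e-07 · 1602 · 181.2 / 4.959e+09 = 2.932e-11 m³.

value=2.932e-11 m^3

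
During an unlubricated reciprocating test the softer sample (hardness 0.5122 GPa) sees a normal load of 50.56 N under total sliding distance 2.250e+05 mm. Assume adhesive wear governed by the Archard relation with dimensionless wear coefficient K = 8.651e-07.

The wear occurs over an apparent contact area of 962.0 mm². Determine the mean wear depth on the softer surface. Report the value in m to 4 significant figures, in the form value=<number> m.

value=1.997e-08 m

The algebra maintains full precision — intermediate values appear rounded. Rounded once at the end to 4 significant digits.
Total distance L = 2.250e+05 mm = 225.0 m.
Hardness H = 0.5122 GPa = 5.122e+08 Pa.
Contact area A = 962.0 mm² = 9.620e-04 m².
SI base units throughout: W = 50.56 N, H = 5.122e+08 Pa, K = 8.651e-07.
Apply Archard: V = K·W·L/H = 8.651e-07 · 50.56 · 225.0 / 5.122e+08 = 1.921e-11 m³.
Mean wear depth h = V/A = 1.921e-11 / 9.620e-04 = 1.997e-08 m.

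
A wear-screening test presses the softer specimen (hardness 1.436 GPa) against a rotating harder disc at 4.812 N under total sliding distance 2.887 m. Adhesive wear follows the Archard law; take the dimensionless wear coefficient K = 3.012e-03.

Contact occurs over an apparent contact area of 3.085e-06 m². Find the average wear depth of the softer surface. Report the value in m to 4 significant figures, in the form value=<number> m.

Quoted intermediates are rounded — all working math carries full float precision — a single final rounding to four significant figures.
Hardness H = 1.436 GPa = 1.436e+09 Pa.
Expressed in SI base units: W = 4.812 N, H = 1.436e+09 Pa, K = 3.012e-03.
Worn volume V = K·W·L/H = 3.012e-03 · 4.812 · 2.887 / 1.436e+09 = 2.914e-11 m³.
Mean wear depth h = V/A = 2.914e-11 / 3.085e-06 = 9.445e-06 m.

value=9.445e-06 m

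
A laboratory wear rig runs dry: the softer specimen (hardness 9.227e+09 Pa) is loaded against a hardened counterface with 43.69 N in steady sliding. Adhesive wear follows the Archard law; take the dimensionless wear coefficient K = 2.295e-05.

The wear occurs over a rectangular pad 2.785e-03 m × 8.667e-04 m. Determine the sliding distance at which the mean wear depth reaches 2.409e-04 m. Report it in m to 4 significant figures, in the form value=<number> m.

value=5351 m

Intermediate values are printed rounded, and the algebra carries exact precision; one last rounding, at 4 significant digits.
Contact area A = 2.785e-03 m × 8.667e-04 m = 2.414e-06 m².
Expressed in SI base units: W = 43.69 N, H = 9.227e+09 Pa, K = 2.295e-05.
Permissible volume V_lim = h_lim·A = 2.409e-04 · 2.414e-06 = 5.815e-10 m³.
Thus life L = V_lim·H/(K·W) = 5.815e-10 · 9.227e+09 / (2.295e-05 · 43.69) = 5351 m.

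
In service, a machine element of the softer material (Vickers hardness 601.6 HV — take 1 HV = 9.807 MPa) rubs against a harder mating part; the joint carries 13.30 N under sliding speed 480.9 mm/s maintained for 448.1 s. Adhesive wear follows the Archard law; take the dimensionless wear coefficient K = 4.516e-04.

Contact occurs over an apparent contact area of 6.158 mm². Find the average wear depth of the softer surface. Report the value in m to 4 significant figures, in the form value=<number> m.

The algebra maintains full float precision — shown intermediates are rounded — one last rounding to four significant digits.
Convert: Sliding speed v = 480.9 mm/s = 0.4809 m/s. Total distance L = v·t = 0.4809 m/s × 448.1 s = 215.5 m.
Convert: Hardness H = 601.6 HV × 9.807 MPa/HV = 5900 MPa = 5.900e+09 Pa.
Convert: Contact area A = 6.158 mm² = 6.158e-06 m².
In SI base units: W = 13.30 N, H = 5.900e+09 Pa, K = 4.516e-04.
Worn volume V = K·W·L/H = 4.516e-04 · 13.30 · 215.5 / 5.900e+09 = 2.194e-10 m³.
Depth of wear h = V/A = 2.194e-10 / 6.158e-06 = 3.562e-05 m.

value=3.562e-05 m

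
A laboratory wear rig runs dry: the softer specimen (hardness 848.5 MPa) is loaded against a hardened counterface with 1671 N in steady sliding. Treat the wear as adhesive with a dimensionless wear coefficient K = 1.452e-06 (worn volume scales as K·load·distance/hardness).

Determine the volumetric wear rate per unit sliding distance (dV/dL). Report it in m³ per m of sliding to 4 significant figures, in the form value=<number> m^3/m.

value=2.860e-12 m^3/m

Intermediates are printed rounded — all arithmetic maintains full precision; one last rounding to 4 significant figures.
Hardness H = 848.5 MPa = 8.485e+08 Pa.
Working in SI base units: W = 1671 N, H = 8.485e+08 Pa, K = 1.452e-06.
Rate of wear dV/dL = K·W/H, so: 1.452e-06 · 1671 / 8.485e+08 = 2.860e-12 m³/m.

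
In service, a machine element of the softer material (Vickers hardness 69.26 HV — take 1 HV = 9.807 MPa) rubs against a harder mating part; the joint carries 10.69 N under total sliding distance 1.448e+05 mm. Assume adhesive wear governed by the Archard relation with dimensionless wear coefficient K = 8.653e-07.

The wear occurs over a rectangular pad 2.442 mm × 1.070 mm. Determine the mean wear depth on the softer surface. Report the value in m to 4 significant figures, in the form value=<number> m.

value=7.547e-07 m

The intermediates appear rounded — all working math maintains exact precision — one last rounding, at four significant figures.
Convert: Distance L = 1.448e+05 mm = 144.8 m.
Convert: Hardness H = 69.26 HV × 9.807 MPa/HV = 679.2 MPa = 6.792e+08 Pa.
Convert: Pad sides 2.442 mm × 1.070 mm = 0.002442 m × 0.001070 m. Contact area A = 0.002442 m × 0.001070 m = 2.613e-06 m².
Expressed in SI base units: W = 10.69 N, H = 6.792e+08 Pa, K = 8.653e-07.
Wear volume V = K·W·L/H = 8.653e-07 · 10.69 · 144.8 / 6.792e+08 = 1.972e-12 m³.
Depth h = V/A = 1.972e-12 / 2.613e-06 = 7.547e-07 m.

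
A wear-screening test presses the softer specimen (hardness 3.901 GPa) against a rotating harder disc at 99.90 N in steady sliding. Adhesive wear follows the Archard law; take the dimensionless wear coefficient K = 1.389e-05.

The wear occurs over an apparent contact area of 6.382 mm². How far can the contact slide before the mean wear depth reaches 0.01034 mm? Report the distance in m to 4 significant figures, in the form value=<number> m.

The computation keeps exact precision, and intermediate values are printed rounded, and a lone final rounding: 4 significant figures.
Convert: Hardness H = 3.901 GPa = 3.901e+09 Pa.
Convert: Contact area A = 6.382 mm² = 6.382e-06 m².
Convert: Depth limit h_lim = 0.01034 mm = 1.034e-05 m.
In SI base units, W = 99.90 N, H = 3.901e+09 Pa, K = 1.389e-05.
At the depth limit, V_lim = h_lim·A = 1.034e-05 · 6.382e-06 = 6.599e-11 m³.
So the life L = V_lim·H/(K·W) = 6.599e-11 · 3.901e+09 / (1.389e-05 · 99.90) = 185.5 m.

value=185.5 m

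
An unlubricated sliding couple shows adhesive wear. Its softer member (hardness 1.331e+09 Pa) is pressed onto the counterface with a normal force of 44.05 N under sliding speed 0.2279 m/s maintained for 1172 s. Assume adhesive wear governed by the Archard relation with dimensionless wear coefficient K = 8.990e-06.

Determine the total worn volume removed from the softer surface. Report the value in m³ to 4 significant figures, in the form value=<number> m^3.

value=7.947e-11 m^3

Intermediates are displayed rounded — each operation holds full precision — rounded once at the end: four significant figures.
Path length L = v·t = 0.2279 m/s × 1172 s = 267.1 m.
In SI base units: W = 44.05 N, H = 1.331e+09 Pa, K = 8.990e-06.
Apply Archard: V = K·W·L/H = 8.990e-06 · 44.05 · 267.1 / 1.331e+09 = 7.947e-11 m³.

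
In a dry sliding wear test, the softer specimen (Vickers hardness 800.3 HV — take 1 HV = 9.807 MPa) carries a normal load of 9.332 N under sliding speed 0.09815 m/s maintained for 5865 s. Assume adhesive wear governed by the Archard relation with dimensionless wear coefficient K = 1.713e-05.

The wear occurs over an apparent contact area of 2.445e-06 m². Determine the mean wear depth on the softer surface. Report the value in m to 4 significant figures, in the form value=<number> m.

value=4.795e-06 m

The algebra carries full float precision, and quoted intermediates are rounded, and one final rounding to 4 significant figures.
Convert: Sliding distance L = v·t = 0.09815 m/s × 5865 s = 575.6 m.
Convert: Hardness H = 800.3 HV × 9.807 MPa/HV = 7849 MPa = 7.849e+09 Pa.
Working in SI base units: W = 9.332 N, H = 7.849e+09 Pa, K = 1.713e-05.
By Archard's law, V = K·W·L/H = 1.713e-05 · 9.332 · 575.6 / 7.849e+09 = 1.172e-11 m³.
Average depth h = V/A = 1.172e-11 / 2.445e-06 = 4.795e-06 m.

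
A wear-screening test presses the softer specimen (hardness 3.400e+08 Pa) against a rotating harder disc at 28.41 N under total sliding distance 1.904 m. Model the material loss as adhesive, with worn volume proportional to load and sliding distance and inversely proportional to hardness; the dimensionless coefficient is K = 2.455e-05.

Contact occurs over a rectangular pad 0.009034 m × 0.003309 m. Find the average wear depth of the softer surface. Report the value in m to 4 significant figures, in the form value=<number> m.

value=1.307e-07 m

Each operation keeps full precision; intermediates are displayed rounded, and rounded just once to four significant figures.
Convert: Contact area A = 0.009034 m × 0.003309 m = 2.989e-05 m².
Working in SI base units: W = 28.41 N, H = 3.400e+08 Pa, K = 2.455e-05.
The Archard volume V = K·W·L/H = 2.455e-05 · 28.41 · 1.904 / 3.400e+08 = 3.906e-12 m³.
Mean depth h = V/A = 3.906e-12 / 2.989e-05 = 1.307e-07 m.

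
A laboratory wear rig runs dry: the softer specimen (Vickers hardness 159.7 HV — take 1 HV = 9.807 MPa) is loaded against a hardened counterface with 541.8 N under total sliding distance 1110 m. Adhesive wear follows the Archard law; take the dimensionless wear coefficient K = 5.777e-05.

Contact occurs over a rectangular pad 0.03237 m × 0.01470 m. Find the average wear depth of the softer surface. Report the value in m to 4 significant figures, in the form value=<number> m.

The algebra runs at full precision — intermediates are displayed rounded — one final rounding: 4 significant digits.
Convert: Hardness H = 159.7 HV × 9.807 MPa/HV = 1566 MPa = 1.566e+09 Pa.
Convert: Contact area A = 0.03237 m × 0.01470 m = 4.758e-04 m².
Restated in SI base units: W = 541.8 N, H = 1.566e+09 Pa, K = 5.777e-05.
Archard relation: V = K·W·L/H = 5.777e-05 · 541.8 · 1110 / 1.566e+09 = 2.218e-08 m³.
Average depth h = V/A = 2.218e-08 / 4.758e-04 = 4.662e-05 m.

value=4.662e-05 m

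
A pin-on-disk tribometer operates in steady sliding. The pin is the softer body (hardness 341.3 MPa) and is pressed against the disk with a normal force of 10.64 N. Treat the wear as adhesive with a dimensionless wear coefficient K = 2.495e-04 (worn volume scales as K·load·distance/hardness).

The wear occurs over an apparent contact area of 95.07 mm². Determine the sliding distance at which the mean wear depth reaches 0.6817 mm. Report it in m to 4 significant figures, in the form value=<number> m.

value=8332 m

The intermediates are shown rounded; each operation runs at full precision, and a single final rounding, at 4 significant digits.
Convert: Hardness H = 341.3 MPa = 3.413e+08 Pa.
Convert: Contact area A = 95.07 mm² = 9.507e-05 m².
Convert: Depth limit h_lim = 0.6817 mm = 6.817e-04 m.
SI base units throughout: W = 10.64 N, H = 3.413e+08 Pa, K = 2.495e-04.
Wearable volume V_lim = h_lim·A = 6.817e-04 · 9.507e-05 = 6.481e-08 m³.
Thus life L = V_lim·H/(K·W) = 6.481e-08 · 3.413e+08 / (2.495e-04 · 10.64) = 8332 m.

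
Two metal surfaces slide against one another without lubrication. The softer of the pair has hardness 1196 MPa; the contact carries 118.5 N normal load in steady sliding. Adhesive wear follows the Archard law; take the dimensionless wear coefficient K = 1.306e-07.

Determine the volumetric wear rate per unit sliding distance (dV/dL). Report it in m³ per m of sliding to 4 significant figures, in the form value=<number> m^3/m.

value=1.294e-14 m^3/m

Intermediates appear rounded, and all arithmetic runs at full precision, and one last rounding, at four significant digits.
Convert: Hardness H = 1196 MPa = 1.196e+09 Pa.
Restated in SI base units: W = 118.5 N, H = 1.196e+09 Pa, K = 1.306e-07.
Rate of wear dV/dL = K·W/H — distance-free: 1.306e-07 · 118.5 / 1.196e+09 = 1.294e-14 m³/m.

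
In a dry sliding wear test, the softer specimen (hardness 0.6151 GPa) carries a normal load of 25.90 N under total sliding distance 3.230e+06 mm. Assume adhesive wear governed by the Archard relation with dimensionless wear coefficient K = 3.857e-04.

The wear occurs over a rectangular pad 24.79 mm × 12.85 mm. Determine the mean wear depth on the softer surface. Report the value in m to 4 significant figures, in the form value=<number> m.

All arithmetic carries exact precision — displayed values are rounded; rounded just once, at 4 significant figures.
Convert: Total distance L = 3.230e+06 mm = 3230 m.
Convert: Hardness H = 0.6151 GPa = 6.151e+08 Pa.
Convert: Pad sides 24.79 mm × 12.85 mm = 0.02479 m × 0.01285 m. Contact area A = 0.02479 m × 0.01285 m = 3.186e-04 m².
Working in SI base units: W = 25.90 N, H = 6.151e+08 Pa, K = 3.857e-04.
Apply Archard: V = K·W·L/H = 3.857e-04 · 25.90 · 3230 / 6.151e+08 = 5.246e-08 m³.
Depth of wear h = V/A = 5.246e-08 / 3.186e-04 = 1.647e-04 m.

value=1.647e-04 m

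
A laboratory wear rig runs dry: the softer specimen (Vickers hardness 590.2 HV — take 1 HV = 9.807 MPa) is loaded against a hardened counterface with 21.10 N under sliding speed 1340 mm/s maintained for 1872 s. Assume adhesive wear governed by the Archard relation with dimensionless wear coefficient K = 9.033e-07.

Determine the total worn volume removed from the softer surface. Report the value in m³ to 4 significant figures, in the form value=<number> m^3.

value=8.260e-12 m^3

Each operation carries full precision. Displayed values are rounded, and a single final rounding: four significant figures.
Convert: Sliding speed v = 1340 mm/s = 1.340 m/s. Distance covered L = v·t = 1.340 m/s × 1872 s = 2508 m.
Convert: Hardness H = 590.2 HV × 9.807 MPa/HV = 5788 MPa = 5.788e+09 Pa.
SI base units throughout: W = 21.10 N, H = 5.788e+09 Pa, K = 9.033e-07.
Worn volume V = K·W·L/H = 9.033e-07 · 21.10 · 2508 / 5.788e+09 = 8.260e-12 m³.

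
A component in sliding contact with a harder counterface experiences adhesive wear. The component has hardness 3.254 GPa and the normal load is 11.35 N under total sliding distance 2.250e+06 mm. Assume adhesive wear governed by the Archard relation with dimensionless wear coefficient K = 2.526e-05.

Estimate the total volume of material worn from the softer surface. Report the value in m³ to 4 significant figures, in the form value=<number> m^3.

Displayed values are rounded, and all working math runs at full float precision — one final rounding to four significant digits.
Path length L = 2.250e+06 mm = 2250 m.
Hardness H = 3.254 GPa = 3.254e+09 Pa.
Expressed in SI base units: W = 11.35 N, H = 3.254e+09 Pa, K = 2.526e-05.
By Archard's law, V = K·W·L/H = 2.526e-05 · 11.35 · 2250 / 3.254e+09 = 1.982e-10 m³.

value=1.982e-10 m^3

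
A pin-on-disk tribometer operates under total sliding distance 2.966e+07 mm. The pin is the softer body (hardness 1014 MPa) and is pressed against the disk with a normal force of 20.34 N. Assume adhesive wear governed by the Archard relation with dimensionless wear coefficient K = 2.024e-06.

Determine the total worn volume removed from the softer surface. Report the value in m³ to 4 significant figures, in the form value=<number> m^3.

Intermediate values are displayed rounded; all arithmetic holds exact precision; one last rounding, at 4 significant digits.
Path length L = 2.966e+07 mm = 2.966e+04 m.
Hardness H = 1014 MPa = 1.014e+09 Pa.
Working in SI base units: W = 20.34 N, H = 1.014e+09 Pa, K = 2.024e-06.
Archard volume V = K·W·L/H = 2.024e-06 · 20.34 · 2.966e+04 / 1.014e+09 = 1.204e-09 m³.

value=1.204e-09 m^3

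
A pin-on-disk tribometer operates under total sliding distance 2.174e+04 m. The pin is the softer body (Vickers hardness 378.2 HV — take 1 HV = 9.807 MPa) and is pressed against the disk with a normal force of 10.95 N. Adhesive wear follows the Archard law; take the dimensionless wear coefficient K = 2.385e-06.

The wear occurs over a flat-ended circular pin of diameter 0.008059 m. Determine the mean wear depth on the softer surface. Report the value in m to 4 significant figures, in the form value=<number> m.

Every step carries full float precision. Intermediate values appear rounded. Rounded just once, at 4 significant digits.
Hardness H = 378.2 HV × 9.807 MPa/HV = 3709 MPa = 3.709e+09 Pa.
Contact area A = π·d²/4 = π·(0.008059 m)²/4 = 5.101e-05 m².
In SI base units: W = 10.95 N, H = 3.709e+09 Pa, K = 2.385e-06.
Volume removed: V = K·W·L/H = 2.385e-06 · 10.95 · 2.174e+04 / 3.709e+09 = 1.531e-10 m³.
Wear depth h = V/A = 1.531e-10 / 5.101e-05 = 3.001e-06 m.

value=3.001e-06 m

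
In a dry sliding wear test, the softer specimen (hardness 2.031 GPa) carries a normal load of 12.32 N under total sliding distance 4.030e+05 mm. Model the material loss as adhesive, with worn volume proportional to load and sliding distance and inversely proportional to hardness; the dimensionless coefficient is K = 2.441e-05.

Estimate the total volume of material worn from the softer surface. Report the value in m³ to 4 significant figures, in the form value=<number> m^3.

value=5.967e-11 m^3

The algebra maintains exact precision, and shown intermediates are rounded — a single final rounding, at four significant figures.
Sliding distance L = 4.030e+05 mm = 403.0 m.
Hardness H = 2.031 GPa = 2.031e+09 Pa.
In SI base units, W = 12.32 N, H = 2.031e+09 Pa, K = 2.441e-05.
Apply Archard: V = K·W·L/H = 2.441e-05 · 12.32 · 403.0 / 2.031e+09 = 5.967e-11 m³.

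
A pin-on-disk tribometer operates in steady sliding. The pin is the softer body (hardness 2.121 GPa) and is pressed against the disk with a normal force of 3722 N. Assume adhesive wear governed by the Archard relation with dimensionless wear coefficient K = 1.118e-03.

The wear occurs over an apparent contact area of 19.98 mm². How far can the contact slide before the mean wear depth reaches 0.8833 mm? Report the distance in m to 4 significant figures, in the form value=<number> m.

The intermediates are shown rounded. All arithmetic holds exact precision, and a lone final rounding: 4 significant figures.
Hardness H = 2.121 GPa = 2.121e+09 Pa.
Contact area A = 19.98 mm² = 1.998e-05 m².
Depth limit h_lim = 0.8833 mm = 8.833e-04 m.
In SI base units, W = 3722 N, H = 2.121e+09 Pa, K = 1.118e-03.
At the depth limit, V_lim = h_lim·A = 8.833e-04 · 1.998e-05 = 1.765e-08 m³.
Thus life L = V_lim·H/(K·W) = 1.765e-08 · 2.121e+09 / (1.118e-03 · 3722) = 8.996 m.

value=8.996 m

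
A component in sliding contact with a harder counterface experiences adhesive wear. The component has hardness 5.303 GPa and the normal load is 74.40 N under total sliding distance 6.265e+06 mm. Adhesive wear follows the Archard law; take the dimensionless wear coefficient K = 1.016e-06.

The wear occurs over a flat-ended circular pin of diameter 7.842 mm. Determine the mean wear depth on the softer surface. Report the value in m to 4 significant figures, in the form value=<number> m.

value=1.849e-06 m

All arithmetic runs at full float precision. Intermediates appear rounded; one final rounding: four significant figures.
Distance L = 6.265e+06 mm = 6265 m.
Hardness H = 5.303 GPa = 5.303e+09 Pa.
Pin diameter d = 7.842 mm = 0.007842 m. Contact area A = π·d²/4 = π·(0.007842 m)²/4 = 4.830e-05 m².
Expressed in SI base units: W = 74.40 N, H = 5.303e+09 Pa, K = 1.016e-06.
The Archard volume V = K·W·L/H = 1.016e-06 · 74.40 · 6265 / 5.303e+09 = 8.930e-11 m³.
Depth h = V/A = 8.930e-11 / 4.830e-05 = 1.849e-06 m.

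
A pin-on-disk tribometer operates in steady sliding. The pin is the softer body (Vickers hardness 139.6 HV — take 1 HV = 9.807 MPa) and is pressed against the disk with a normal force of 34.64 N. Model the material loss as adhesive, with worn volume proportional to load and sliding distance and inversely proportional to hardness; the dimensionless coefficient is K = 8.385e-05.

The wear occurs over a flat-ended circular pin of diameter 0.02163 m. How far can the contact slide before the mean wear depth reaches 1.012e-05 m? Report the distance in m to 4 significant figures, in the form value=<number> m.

The algebra carries full precision — shown intermediates are rounded, and rounded once at the end to 4 significant digits.
Hardness H = 139.6 HV × 9.807 MPa/HV = 1369 MPa = 1.369e+09 Pa.
Contact area A = π·d²/4 = π·(0.02163 m)²/4 = 3.675e-04 m².
Working in SI base units: W = 34.64 N, H = 1.369e+09 Pa, K = 8.385e-05.
Volume at the limit: V_lim = h_lim·A = 1.012e-05 · 3.675e-04 = 3.719e-09 m³.
Sliding life L = V_lim·H/(K·W) = 3.719e-09 · 1.369e+09 / (8.385e-05 · 34.64) = 1753 m.

value=1753 m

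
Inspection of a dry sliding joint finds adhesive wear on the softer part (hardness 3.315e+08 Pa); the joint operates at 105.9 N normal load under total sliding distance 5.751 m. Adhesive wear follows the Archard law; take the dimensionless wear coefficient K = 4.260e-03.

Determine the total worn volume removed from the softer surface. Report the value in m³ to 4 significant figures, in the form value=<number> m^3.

value=7.826e-09 m^3

Printed values are rounded. The algebra runs at exact precision. Rounded once at the end: four significant figures.
Restated in SI base units: W = 105.9 N, H = 3.315e+08 Pa, K = 4.260e-03.
Apply Archard: V = K·W·L/H = 4.260e-03 · 105.9 · 5.751 / 3.315e+08 = 7.826e-09 m³.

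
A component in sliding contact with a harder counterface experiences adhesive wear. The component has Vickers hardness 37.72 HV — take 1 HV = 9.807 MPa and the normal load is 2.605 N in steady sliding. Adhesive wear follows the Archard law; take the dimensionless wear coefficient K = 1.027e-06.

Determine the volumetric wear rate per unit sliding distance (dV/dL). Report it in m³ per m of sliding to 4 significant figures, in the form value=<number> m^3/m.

value=7.232e-15 m^3/m

The computation carries full float precision — intermediates are displayed rounded; rounded just once to four significant figures.
Hardness H = 37.72 HV × 9.807 MPa/HV = 369.9 MPa = 3.699e+08 Pa.
Collected in SI base units: W = 2.605 N, H = 3.699e+08 Pa, K = 1.027e-06.
Rate of wear dV/dL = K·W/H, so: 1.027e-06 · 2.605 / 3.699e+08 = 7.232e-15 m³/m.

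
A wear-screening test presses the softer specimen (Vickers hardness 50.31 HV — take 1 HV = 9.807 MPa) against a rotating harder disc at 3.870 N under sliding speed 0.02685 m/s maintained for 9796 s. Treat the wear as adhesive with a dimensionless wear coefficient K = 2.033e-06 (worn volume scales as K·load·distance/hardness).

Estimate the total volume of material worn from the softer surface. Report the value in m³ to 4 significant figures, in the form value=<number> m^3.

value=4.194e-12 m^3

Every step holds full float precision, and intermediates are shown rounded. Rounded once at the end: 4 significant figures.
Convert: Sliding distance L = v·t = 0.02685 m/s × 9796 s = 263.0 m.
Convert: Hardness H = 50.31 HV × 9.807 MPa/HV = 493.4 MPa = 4.934e+08 Pa.
Working in SI base units: W = 3.870 N, H = 4.934e+08 Pa, K = 2.033e-06.
The Archard volume V = K·W·L/H = 2.033e-06 · 3.870 · 263.0 / 4.934e+08 = 4.194e-12 m³.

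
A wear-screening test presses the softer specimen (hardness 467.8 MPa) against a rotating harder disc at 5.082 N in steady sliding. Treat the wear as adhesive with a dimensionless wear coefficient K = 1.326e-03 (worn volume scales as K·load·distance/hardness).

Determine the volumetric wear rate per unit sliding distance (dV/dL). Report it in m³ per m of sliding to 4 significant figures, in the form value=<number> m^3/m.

All arithmetic holds full float precision, and printed values are rounded. Rounded once at the end, at four significant digits.
Convert: Hardness H = 467.8 MPa = 4.678e+08 Pa.
Working in SI base units: W = 5.082 N, H = 4.678e+08 Pa, K = 1.326e-03.
Sliding wear rate dV/dL = K·W/H: 1.326e-03 · 5.082 / 4.678e+08 = 1.441e-11 m³/m.

value=1.441e-11 m^3/m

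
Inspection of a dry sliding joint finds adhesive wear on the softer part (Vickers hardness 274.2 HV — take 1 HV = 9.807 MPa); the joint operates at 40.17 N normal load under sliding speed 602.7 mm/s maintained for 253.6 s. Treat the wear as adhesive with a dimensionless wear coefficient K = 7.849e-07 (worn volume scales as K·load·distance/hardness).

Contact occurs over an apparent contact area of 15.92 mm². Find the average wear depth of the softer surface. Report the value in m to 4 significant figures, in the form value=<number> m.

value=1.126e-07 m

The intermediates are shown rounded — all arithmetic holds full precision, and one final rounding to 4 significant figures.
Sliding speed v = 602.7 mm/s = 0.6027 m/s. Path length L = v·t = 0.6027 m/s × 253.6 s = 152.8 m.
Hardness H = 274.2 HV × 9.807 MPa/HV = 2689 MPa = 2.689e+09 Pa.
Contact area A = 15.92 mm² = 1.592e-05 m².
Collected in SI base units: W = 40.17 N, H = 2.689e+09 Pa, K = 7.849e-07.
Apply Archard: V = K·W·L/H = 7.849e-07 · 40.17 · 152.8 / 2.689e+09 = 1.792e-12 m³.
Mean wear depth h = V/A = 1.792e-12 / 1.592e-05 = 1.126e-07 m.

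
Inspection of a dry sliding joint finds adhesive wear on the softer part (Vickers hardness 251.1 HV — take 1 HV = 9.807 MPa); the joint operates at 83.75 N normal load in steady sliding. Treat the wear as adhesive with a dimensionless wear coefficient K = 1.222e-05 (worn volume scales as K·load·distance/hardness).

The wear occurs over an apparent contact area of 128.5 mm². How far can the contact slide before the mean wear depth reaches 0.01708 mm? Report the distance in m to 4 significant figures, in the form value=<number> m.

value=5281 m

Intermediate values appear rounded. All arithmetic keeps exact precision. Rounded just once to 4 significant digits.
Hardness H = 251.1 HV × 9.807 MPa/HV = 2463 MPa = 2.463e+09 Pa.
Contact area A = 128.5 mm² = 1.285e-04 m².
Depth limit h_lim = 0.01708 mm = 1.708e-05 m.
In SI base units, W = 83.75 N, H = 2.463e+09 Pa, K = 1.222e-05.
Permissible volume V_lim = h_lim·A = 1.708e-05 · 1.285e-04 = 2.195e-09 m³.
Inverting, life L = V_lim·H/(K·W) = 2.195e-09 · 2.463e+09 / (1.222e-05 · 83.75) = 5281 m.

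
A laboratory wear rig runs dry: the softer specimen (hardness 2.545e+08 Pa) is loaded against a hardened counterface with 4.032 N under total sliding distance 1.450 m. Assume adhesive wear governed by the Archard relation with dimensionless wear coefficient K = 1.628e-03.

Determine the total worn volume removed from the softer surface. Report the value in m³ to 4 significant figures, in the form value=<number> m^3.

value=3.740e-11 m^3

All arithmetic runs at full precision, and the intermediates appear rounded. Rounded once at the end, at four significant figures.
Restated in SI base units: W = 4.032 N, H = 2.545e+08 Pa, K = 1.628e-03.
Archard volume V = K·W·L/H = 1.628e-03 · 4.032 · 1.450 / 2.545e+08 = 3.740e-11 m³.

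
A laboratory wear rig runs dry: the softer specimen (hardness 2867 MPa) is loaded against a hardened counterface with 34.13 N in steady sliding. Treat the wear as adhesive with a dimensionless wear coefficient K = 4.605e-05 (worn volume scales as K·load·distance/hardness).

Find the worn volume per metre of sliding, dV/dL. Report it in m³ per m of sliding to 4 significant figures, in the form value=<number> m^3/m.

Every step keeps full precision, and intermediates are shown rounded — a lone final rounding: four significant figures.
Hardness H = 2867 MPa = 2.867e+09 Pa.
Restated in SI base units: W = 34.13 N, H = 2.867e+09 Pa, K = 4.605e-05.
Wear rate dV/dL = K·W/H, per unit distance: 4.605e-05 · 34.13 / 2.867e+09 = 5.482e-13 m³/m.

value=5.482e-13 m^3/m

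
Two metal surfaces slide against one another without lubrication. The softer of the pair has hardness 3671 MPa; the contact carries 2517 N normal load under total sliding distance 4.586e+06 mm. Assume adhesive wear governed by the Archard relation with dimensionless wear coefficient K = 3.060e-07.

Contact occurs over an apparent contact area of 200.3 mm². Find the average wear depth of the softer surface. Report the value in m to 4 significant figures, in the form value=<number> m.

The algebra keeps full float precision — intermediates are shown rounded; a single final rounding to 4 significant digits.
Convert: Distance L = 4.586e+06 mm = 4586 m.
Convert: Hardness H = 3671 MPa = 3.671e+09 Pa.
Convert: Contact area A = 200.3 mm² = 2.003e-04 m².
SI base units throughout: W = 2517 N, H = 3.671e+09 Pa, K = 3.060e-07.
By Archard's law, V = K·W·L/H = 3.060e-07 · 2517 · 4586 / 3.671e+09 = 9.622e-10 m³.
Depth of wear h = V/A = 9.622e-10 / 2.003e-04 = 4.804e-06 m.

value=4.804e-06 m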